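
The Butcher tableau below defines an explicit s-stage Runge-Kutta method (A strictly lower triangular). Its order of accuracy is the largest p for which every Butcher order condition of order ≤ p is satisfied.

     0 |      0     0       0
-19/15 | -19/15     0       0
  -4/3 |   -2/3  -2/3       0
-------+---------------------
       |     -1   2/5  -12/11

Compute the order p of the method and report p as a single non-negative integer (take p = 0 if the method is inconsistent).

0

b = (-1, 2/5, -12/11)
c = (0, -19/15, -4/3)
Ac = (0, 0, 38/45)
Σ b_i: (-1)·1 + 2/5·1 + (-12/11)·1 = -93/55 ≠ 1 ⇒ order 0.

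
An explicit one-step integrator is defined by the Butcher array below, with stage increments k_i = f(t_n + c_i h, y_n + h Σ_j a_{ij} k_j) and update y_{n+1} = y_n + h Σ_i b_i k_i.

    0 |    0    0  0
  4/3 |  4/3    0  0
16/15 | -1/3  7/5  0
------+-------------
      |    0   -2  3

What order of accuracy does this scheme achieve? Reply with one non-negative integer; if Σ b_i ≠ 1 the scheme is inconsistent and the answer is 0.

1

b = (0, -2, 3)
c = (0, 4/3, 16/15)
Ac = (0, 0, 28/15)
Σ b_i: (-2)·1 + 3·1 = 1 ✓
b·c: (-2)·4/3 + 3·16/15 = 8/15 ≠ 1/2 ⇒ order 1.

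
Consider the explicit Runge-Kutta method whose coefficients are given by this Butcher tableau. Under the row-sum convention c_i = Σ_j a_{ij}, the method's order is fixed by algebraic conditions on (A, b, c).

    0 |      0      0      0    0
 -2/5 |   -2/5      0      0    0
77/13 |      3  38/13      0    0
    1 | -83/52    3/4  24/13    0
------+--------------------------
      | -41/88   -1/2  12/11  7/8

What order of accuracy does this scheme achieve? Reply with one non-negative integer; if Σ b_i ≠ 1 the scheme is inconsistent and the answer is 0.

b = (-41/88, -1/2, 12/11, 7/8)
c = (0, -2/5, 77/13, 1)
Ac = (0, 0, -76/65, 17973/1690)
Σ b_i: (-41/88)·1 + (-1/2)·1 + 12/11·1 + 7/8·1 = 1 ✓
b·c: (-1/2)·(-2/5) + 12/11·77/13 + 7/8·1 = 3919/520 ≠ 1/2 ⇒ order 1.

1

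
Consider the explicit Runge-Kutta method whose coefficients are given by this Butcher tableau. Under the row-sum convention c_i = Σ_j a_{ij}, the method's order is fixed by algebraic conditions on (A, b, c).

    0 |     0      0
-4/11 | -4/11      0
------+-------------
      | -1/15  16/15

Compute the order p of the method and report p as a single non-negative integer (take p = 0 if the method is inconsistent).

1

b = (-1/15, 16/15)
c = (0, -4/11)
Σ b_i: (-1/15)·1 + 16/15·1 = 1 ✓
b·c: 16/15·(-4/11) = -64/165 ≠ 1/2 ⇒ order 1.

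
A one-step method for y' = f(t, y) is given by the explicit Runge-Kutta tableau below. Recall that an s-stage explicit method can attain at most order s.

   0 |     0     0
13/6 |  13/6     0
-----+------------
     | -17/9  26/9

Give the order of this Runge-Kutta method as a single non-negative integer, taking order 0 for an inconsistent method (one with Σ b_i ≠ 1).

1

b = (-17/9, 26/9)
c = (0, 13/6)
Σ b_i: (-17/9)·1 + 26/9·1 = 1 ✓
b·c: 26/9·13/6 = 169/27 ≠ 1/2 ⇒ order 1.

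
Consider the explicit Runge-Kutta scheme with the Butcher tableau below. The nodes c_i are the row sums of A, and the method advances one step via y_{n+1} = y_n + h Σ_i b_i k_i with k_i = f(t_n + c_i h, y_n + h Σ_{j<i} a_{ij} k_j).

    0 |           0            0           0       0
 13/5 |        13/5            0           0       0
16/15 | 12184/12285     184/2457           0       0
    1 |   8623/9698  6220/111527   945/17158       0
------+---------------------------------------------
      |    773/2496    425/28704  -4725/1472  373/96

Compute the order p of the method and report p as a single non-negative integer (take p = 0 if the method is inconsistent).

4

b = (773/2496, 425/28704, -4725/1472, 373/96)
c = (0, 13/5, 16/15, 1)
Ac = (0, 0, 184/945, 76/373)
Σ b_i: 773/2496·1 + 425/28704·1 + (-4725/1472)·1 + 373/96·1 = 1 ✓
b·c: 425/28704·13/5 + (-4725/1472)·16/15 + 373/96·1 = 1/2 ✓
b·c²: 425/28704·169/25 + (-4725/1472)·256/225 + 373/96·1 = 1/3 ✓
b·Ac: (-4725/1472)·184/945 + 373/96·76/373 = 1/6 ✓
b·c³: 425/28704·2197/125 + (-4725/1472)·4096/3375 + 373/96·1 = 1/4 ✓
b·(c∘Ac): (-4725/1472)·2944/14175 + 373/96·76/373 = 1/8 ✓
b·Ac²: (-4725/1472)·2392/4725 + 373/96·164/373 = 1/12 ✓
b·A²c: 373/96·4/373 = 1/24 ✓; 4 stages ⇒ order 4.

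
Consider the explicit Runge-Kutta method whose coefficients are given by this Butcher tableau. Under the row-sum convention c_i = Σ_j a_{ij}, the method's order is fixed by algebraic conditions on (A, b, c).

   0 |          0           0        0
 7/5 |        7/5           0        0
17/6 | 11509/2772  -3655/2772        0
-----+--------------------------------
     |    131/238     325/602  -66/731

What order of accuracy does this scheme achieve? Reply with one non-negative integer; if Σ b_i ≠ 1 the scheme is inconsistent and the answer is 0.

3

b = (131/238, 325/602, -66/731)
c = (0, 7/5, 17/6)
Ac = (0, 0, -731/396)
Σ b_i: 131/238·1 + 325/602·1 + (-66/731)·1 = 1 ✓
b·c: 325/602·7/5 + (-66/731)·17/6 = 1/2 ✓
b·c²: 325/602·49/25 + (-66/731)·289/36 = 1/3 ✓
b·Ac: (-66/731)·(-731/396) = 1/6 ✓; 3 stages ⇒ order 3.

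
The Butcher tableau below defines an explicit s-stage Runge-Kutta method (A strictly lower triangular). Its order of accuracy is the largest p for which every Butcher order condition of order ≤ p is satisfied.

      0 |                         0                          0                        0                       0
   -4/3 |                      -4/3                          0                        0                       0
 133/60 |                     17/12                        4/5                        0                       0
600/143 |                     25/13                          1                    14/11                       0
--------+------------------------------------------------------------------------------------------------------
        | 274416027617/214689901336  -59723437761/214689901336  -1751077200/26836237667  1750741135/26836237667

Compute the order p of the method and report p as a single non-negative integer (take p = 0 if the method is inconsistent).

3

b = (274416027617/214689901336, -59723437761/214689901336, -1751077200/26836237667, 1750741135/26836237667)
c = (0, -4/3, 133/60, 600/143)
Ac = (0, 0, -16/15, 491/330)
Σ b_i: 274416027617/214689901336·1 + (-59723437761/214689901336)·1 + (-1751077200/26836237667)·1 + 1750741135/26836237667·1 = 1 ✓
b·c: (-59723437761/214689901336)·(-4/3) + (-1751077200/26836237667)·133/60 + 1750741135/26836237667·600/143 = 1/2 ✓
b·c²: (-59723437761/214689901336)·16/9 + (-1751077200/26836237667)·17689/3600 + 1750741135/26836237667·360000/20449 = 1/3 ✓
b·Ac: (-1751077200/26836237667)·(-16/15) + 1750741135/26836237667·491/330 = 1/6 ✓
b·c³: (-59723437761/214689901336)·(-64/27) + (-1751077200/26836237667)·2352637/216000 + 1750741135/26836237667·216000000/2924207 = 3293277111563539/690764757548580 ≠ 1/4 ⇒ order 3.
b·(c∘Ac): (-1751077200/26836237667)·(-532/225) + 1750741135/26836237667·9820/1573 = 45209806972/80508713001 ≠ 1/8
b·Ac²: (-1751077200/26836237667)·64/45 + 1750741135/26836237667·159023/19800 = 4165414064711/9661045560120 ≠ 1/12
b·A²c: 1750741135/26836237667·(-224/165) = -7130291168/80508713001 ≠ 1/24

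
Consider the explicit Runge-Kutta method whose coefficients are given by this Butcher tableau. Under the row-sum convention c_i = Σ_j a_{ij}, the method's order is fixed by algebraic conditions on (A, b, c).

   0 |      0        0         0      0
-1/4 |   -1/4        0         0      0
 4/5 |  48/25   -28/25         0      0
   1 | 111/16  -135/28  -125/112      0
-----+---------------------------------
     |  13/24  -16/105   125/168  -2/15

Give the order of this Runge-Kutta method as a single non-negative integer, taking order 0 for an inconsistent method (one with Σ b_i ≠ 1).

b = (13/24, -16/105, 125/168, -2/15)
c = (0, -1/4, 4/5, 1)
Ac = (0, 0, 7/25, 5/16)
Σ b_i: 13/24·1 + (-16/105)·1 + 125/168·1 + (-2/15)·1 = 1 ✓
b·c: (-16/105)·(-1/4) + 125/168·4/5 + (-2/15)·1 = 1/2 ✓
b·c²: (-16/105)·1/16 + 125/168·16/25 + (-2/15)·1 = 1/3 ✓
b·Ac: 125/168·7/25 + (-2/15)·5/16 = 1/6 ✓
b·c³: (-16/105)·(-1/64) + 125/168·64/125 + (-2/15)·1 = 1/4 ✓
b·(c∘Ac): 125/168·28/125 + (-2/15)·5/16 = 1/8 ✓
b·Ac²: 125/168·(-7/100) + (-2/15)·(-65/64) = 1/12 ✓
b·A²c: (-2/15)·(-5/16) = 1/24 ✓; 4 stages ⇒ order 4.

4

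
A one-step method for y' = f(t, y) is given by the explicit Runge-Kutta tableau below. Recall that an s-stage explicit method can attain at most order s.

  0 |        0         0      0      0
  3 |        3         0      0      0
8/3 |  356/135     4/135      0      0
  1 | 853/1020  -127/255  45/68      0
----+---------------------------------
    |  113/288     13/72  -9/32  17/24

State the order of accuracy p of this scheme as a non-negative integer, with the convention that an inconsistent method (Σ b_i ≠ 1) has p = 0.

4

b = (113/288, 13/72, -9/32, 17/24)
c = (0, 3, 8/3, 1)
Ac = (0, 0, 4/45, 23/85)
Σ b_i: 113/288·1 + 13/72·1 + (-9/32)·1 + 17/24·1 = 1 ✓
b·c: 13/72·3 + (-9/32)·8/3 + 17/24·1 = 1/2 ✓
b·c²: 13/72·9 + (-9/32)·64/9 + 17/24·1 = 1/3 ✓
b·Ac: (-9/32)·4/45 + 17/24·23/85 = 1/6 ✓
b·c³: 13/72·27 + (-9/32)·512/27 + 17/24·1 = 1/4 ✓
b·(c∘Ac): (-9/32)·32/135 + 17/24·23/85 = 1/8 ✓
b·Ac²: (-9/32)·4/15 + 17/24·19/85 = 1/12 ✓
b·A²c: 17/24·1/17 = 1/24 ✓; 4 stages ⇒ order 4.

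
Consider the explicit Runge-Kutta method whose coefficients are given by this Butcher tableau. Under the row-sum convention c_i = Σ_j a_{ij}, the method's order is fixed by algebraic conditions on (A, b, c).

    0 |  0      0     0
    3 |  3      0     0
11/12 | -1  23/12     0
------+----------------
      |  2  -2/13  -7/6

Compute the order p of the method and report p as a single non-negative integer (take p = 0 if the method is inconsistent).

0

b = (2, -2/13, -7/6)
c = (0, 3, 11/12)
Ac = (0, 0, 23/4)
Σ b_i: 2·1 + (-2/13)·1 + (-7/6)·1 = 53/78 ≠ 1 ⇒ order 0.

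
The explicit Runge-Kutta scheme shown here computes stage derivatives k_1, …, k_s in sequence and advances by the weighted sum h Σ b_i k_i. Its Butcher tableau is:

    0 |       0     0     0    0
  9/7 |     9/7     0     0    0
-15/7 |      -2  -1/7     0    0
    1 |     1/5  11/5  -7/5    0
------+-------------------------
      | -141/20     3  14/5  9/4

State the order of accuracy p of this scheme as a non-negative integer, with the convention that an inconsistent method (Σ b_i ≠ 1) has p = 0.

1

b = (-141/20, 3, 14/5, 9/4)
c = (0, 9/7, -15/7, 1)
Ac = (0, 0, -9/49, 204/35)
Σ b_i: (-141/20)·1 + 3·1 + 14/5·1 + 9/4·1 = 1 ✓
b·c: 3·9/7 + 14/5·(-15/7) + 9/4·1 = 3/28 ≠ 1/2 ⇒ order 1.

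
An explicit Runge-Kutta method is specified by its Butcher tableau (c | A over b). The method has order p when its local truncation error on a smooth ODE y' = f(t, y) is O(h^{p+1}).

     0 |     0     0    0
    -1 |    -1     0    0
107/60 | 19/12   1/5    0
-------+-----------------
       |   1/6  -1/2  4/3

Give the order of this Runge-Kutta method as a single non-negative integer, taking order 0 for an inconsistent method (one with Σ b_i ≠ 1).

1

b = (1/6, -1/2, 4/3)
c = (0, -1, 107/60)
Ac = (0, 0, -1/5)
Σ b_i: 1/6·1 + (-1/2)·1 + 4/3·1 = 1 ✓
b·c: (-1/2)·(-1) + 4/3·107/60 = 259/90 ≠ 1/2 ⇒ order 1.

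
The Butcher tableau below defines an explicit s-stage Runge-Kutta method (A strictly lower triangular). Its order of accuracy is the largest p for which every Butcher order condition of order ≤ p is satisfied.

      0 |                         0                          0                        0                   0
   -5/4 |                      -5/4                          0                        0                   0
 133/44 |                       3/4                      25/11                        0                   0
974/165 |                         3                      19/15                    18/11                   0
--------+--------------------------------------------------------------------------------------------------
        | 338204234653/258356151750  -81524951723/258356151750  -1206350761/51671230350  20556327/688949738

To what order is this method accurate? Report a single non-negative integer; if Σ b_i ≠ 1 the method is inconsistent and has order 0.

b = (338204234653/258356151750, -81524951723/258356151750, -1206350761/51671230350, 20556327/688949738)
c = (0, -5/4, 133/44, 974/165)
Ac = (0, 0, -125/44, 4883/1452)
Σ b_i: 338204234653/258356151750·1 + (-81524951723/258356151750)·1 + (-1206350761/51671230350)·1 + 20556327/688949738·1 = 1 ✓
b·c: (-81524951723/258356151750)·(-5/4) + (-1206350761/51671230350)·133/44 + 20556327/688949738·974/165 = 1/2 ✓
b·c²: (-81524951723/258356151750)·25/16 + (-1206350761/51671230350)·17689/1936 + 20556327/688949738·948676/27225 = 1/3 ✓
b·Ac: (-1206350761/51671230350)·(-125/44) + 20556327/688949738·4883/1452 = 1/6 ✓
b·c³: (-81524951723/258356151750)·(-125/64) + (-1206350761/51671230350)·2352637/85184 + 20556327/688949738·924010424/4492125 = 75757034017981/12401095284000 ≠ 1/4 ⇒ order 3.
b·(c∘Ac): (-1206350761/51671230350)·(-16625/1936) + 20556327/688949738·2378021/119790 = 480655514749/606275769440 ≠ 1/8
b·Ac²: (-1206350761/51671230350)·625/176 + 20556327/688949738·1081651/63888 = 38399918603/90941365416 ≠ 1/12
b·A²c: 20556327/688949738·(-1125/242) = -191122875/1377899476 ≠ 1/24

3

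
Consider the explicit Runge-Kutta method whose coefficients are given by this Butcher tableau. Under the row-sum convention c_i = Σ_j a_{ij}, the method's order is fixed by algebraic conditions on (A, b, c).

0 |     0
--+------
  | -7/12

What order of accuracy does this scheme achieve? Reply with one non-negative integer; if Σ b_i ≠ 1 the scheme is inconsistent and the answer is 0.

b = (-7/12)
c = (0)
Σ b_i: (-7/12)·1 = -7/12 ≠ 1 ⇒ order 0.

0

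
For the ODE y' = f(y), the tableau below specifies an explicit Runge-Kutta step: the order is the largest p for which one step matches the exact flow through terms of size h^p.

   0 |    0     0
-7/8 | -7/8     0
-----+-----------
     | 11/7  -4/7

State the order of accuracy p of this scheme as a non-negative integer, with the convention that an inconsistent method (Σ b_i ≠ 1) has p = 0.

b = (11/7, -4/7)
c = (0, -7/8)
Σ b_i: 11/7·1 + (-4/7)·1 = 1 ✓
b·c: (-4/7)·(-7/8) = 1/2 ✓; 2 stages ⇒ order 2.

2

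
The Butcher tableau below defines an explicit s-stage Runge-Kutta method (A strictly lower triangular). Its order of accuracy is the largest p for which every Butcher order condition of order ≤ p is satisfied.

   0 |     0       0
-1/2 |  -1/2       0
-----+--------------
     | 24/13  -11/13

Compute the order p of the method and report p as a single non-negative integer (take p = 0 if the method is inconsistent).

b = (24/13, -11/13)
c = (0, -1/2)
Σ b_i: 24/13·1 + (-11/13)·1 = 1 ✓
b·c: (-11/13)·(-1/2) = 11/26 ≠ 1/2 ⇒ order 1.

1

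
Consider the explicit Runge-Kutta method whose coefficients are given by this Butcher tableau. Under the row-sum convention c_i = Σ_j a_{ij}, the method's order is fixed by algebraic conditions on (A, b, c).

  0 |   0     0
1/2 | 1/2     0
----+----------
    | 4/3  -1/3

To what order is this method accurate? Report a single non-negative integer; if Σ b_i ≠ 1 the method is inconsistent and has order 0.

1

b = (4/3, -1/3)
c = (0, 1/2)
Σ b_i: 4/3·1 + (-1/3)·1 = 1 ✓
b·c: (-1/3)·1/2 = -1/6 ≠ 1/2 ⇒ order 1.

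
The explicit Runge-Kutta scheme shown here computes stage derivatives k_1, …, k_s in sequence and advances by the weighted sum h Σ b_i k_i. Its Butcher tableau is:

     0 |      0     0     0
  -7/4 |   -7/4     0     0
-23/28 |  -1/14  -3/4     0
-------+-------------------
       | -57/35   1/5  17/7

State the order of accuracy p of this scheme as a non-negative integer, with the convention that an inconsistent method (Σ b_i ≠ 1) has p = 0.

1

b = (-57/35, 1/5, 17/7)
c = (0, -7/4, -23/28)
Ac = (0, 0, 21/16)
Σ b_i: (-57/35)·1 + 1/5·1 + 17/7·1 = 1 ✓
b·c: 1/5·(-7/4) + 17/7·(-23/28) = -1149/490 ≠ 1/2 ⇒ order 1.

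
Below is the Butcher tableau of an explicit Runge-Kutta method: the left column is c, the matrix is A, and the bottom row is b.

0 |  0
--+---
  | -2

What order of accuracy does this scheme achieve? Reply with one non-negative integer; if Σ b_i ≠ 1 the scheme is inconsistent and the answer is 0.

0

b = (-2)
c = (0)
Σ b_i: (-2)·1 = -2 ≠ 1 ⇒ order 0.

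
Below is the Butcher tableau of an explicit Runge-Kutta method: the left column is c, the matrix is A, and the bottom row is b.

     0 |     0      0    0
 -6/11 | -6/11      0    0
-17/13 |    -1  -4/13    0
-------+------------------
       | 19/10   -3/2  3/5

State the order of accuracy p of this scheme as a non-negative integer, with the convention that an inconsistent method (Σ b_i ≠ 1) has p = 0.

b = (19/10, -3/2, 3/5)
c = (0, -6/11, -17/13)
Ac = (0, 0, 24/143)
Σ b_i: 19/10·1 + (-3/2)·1 + 3/5·1 = 1 ✓
b·c: (-3/2)·(-6/11) + 3/5·(-17/13) = 24/715 ≠ 1/2 ⇒ order 1.

1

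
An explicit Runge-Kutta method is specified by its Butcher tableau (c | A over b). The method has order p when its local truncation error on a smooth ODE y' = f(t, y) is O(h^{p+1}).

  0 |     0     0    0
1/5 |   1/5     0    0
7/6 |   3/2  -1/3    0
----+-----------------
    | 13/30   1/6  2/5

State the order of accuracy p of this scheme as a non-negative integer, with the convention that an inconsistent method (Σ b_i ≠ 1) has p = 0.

b = (13/30, 1/6, 2/5)
c = (0, 1/5, 7/6)
Ac = (0, 0, -1/15)
Σ b_i: 13/30·1 + 1/6·1 + 2/5·1 = 1 ✓
b·c: 1/6·1/5 + 2/5·7/6 = 1/2 ✓
b·c²: 1/6·1/25 + 2/5·49/36 = 124/225 ≠ 1/3 ⇒ order 2.
b·Ac: 2/5·(-1/15) = -2/75 ≠ 1/6

2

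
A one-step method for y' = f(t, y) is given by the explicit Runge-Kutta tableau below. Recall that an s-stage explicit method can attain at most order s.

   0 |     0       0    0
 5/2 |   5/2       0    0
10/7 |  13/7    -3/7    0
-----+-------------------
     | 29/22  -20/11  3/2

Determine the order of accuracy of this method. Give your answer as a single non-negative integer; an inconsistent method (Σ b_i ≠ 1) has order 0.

1

b = (29/22, -20/11, 3/2)
c = (0, 5/2, 10/7)
Ac = (0, 0, -15/14)
Σ b_i: 29/22·1 + (-20/11)·1 + 3/2·1 = 1 ✓
b·c: (-20/11)·5/2 + 3/2·10/7 = -185/77 ≠ 1/2 ⇒ order 1.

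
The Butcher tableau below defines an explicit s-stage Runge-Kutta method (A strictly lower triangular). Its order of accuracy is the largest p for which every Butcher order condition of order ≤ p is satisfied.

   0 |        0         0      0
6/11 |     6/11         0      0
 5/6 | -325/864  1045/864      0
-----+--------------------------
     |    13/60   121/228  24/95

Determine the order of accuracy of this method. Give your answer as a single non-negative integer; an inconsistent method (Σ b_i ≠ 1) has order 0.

3

b = (13/60, 121/228, 24/95)
c = (0, 6/11, 5/6)
Ac = (0, 0, 95/144)
Σ b_i: 13/60·1 + 121/228·1 + 24/95·1 = 1 ✓
b·c: 121/228·6/11 + 24/95·5/6 = 1/2 ✓
b·c²: 121/228·36/121 + 24/95·25/36 = 1/3 ✓
b·Ac: 24/95·95/144 = 1/6 ✓; 3 stages ⇒ order 3.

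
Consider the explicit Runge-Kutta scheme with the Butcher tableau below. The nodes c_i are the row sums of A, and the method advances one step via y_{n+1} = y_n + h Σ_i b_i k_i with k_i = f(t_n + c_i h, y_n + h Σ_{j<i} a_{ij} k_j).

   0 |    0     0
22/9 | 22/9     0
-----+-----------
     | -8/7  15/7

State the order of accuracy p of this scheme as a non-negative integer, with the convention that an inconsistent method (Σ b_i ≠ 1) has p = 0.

b = (-8/7, 15/7)
c = (0, 22/9)
Σ b_i: (-8/7)·1 + 15/7·1 = 1 ✓
b·c: 15/7·22/9 = 110/21 ≠ 1/2 ⇒ order 1.

1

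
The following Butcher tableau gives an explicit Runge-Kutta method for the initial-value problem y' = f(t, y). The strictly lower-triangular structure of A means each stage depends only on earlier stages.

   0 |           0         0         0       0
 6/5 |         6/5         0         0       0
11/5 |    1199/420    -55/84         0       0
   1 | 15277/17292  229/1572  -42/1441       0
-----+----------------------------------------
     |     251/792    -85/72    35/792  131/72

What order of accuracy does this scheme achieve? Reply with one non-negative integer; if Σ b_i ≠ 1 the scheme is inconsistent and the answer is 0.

4

b = (251/792, -85/72, 35/792, 131/72)
c = (0, 6/5, 11/5, 1)
Ac = (0, 0, -11/14, 29/262)
Σ b_i: 251/792·1 + (-85/72)·1 + 35/792·1 + 131/72·1 = 1 ✓
b·c: (-85/72)·6/5 + 35/792·11/5 + 131/72·1 = 1/2 ✓
b·c²: (-85/72)·36/25 + 35/792·121/25 + 131/72·1 = 1/3 ✓
b·Ac: 35/792·(-11/14) + 131/72·29/262 = 1/6 ✓
b·c³: (-85/72)·216/125 + 35/792·1331/125 + 131/72·1 = 1/4 ✓
b·(c∘Ac): 35/792·(-121/70) + 131/72·29/262 = 1/8 ✓
b·Ac²: 35/792·(-33/35) + 131/72·9/131 = 1/12 ✓
b·A²c: 131/72·3/131 = 1/24 ✓; 4 stages ⇒ order 4.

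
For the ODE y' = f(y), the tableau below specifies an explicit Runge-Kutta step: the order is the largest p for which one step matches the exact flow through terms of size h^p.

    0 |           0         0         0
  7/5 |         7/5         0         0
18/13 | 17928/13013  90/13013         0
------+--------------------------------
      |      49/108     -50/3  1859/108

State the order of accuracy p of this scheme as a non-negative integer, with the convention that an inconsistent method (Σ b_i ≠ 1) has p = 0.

b = (49/108, -50/3, 1859/108)
c = (0, 7/5, 18/13)
Ac = (0, 0, 18/1859)
Σ b_i: 49/108·1 + (-50/3)·1 + 1859/108·1 = 1 ✓
b·c: (-50/3)·7/5 + 1859/108·18/13 = 1/2 ✓
b·c²: (-50/3)·49/25 + 1859/108·324/169 = 1/3 ✓
b·Ac: 1859/108·18/1859 = 1/6 ✓; 3 stages ⇒ order 3.

3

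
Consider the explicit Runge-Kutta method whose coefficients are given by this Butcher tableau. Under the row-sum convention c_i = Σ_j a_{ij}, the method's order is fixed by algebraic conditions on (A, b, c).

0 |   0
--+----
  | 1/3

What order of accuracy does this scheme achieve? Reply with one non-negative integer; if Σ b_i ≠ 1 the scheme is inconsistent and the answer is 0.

b = (1/3)
c = (0)
Σ b_i: 1/3·1 = 1/3 ≠ 1 ⇒ order 0.

0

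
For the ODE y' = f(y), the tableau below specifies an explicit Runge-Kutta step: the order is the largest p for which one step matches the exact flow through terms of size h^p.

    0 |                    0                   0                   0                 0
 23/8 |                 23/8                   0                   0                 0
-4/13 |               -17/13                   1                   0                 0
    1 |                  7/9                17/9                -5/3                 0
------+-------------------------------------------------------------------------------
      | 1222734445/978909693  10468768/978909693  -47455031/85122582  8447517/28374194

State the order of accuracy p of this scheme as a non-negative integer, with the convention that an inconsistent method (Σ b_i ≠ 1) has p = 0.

b = (1222734445/978909693, 10468768/978909693, -47455031/85122582, 8447517/28374194)
c = (0, 23/8, -4/13, 1)
Ac = (0, 0, 23/8, 5563/936)
Σ b_i: 1222734445/978909693·1 + 10468768/978909693·1 + (-47455031/85122582)·1 + 8447517/28374194·1 = 1 ✓
b·c: 10468768/978909693·23/8 + (-47455031/85122582)·(-4/13) + 8447517/28374194·1 = 1/2 ✓
b·c²: 10468768/978909693·529/64 + (-47455031/85122582)·16/169 + 8447517/28374194·1 = 1/3 ✓
b·Ac: (-47455031/85122582)·23/8 + 8447517/28374194·5563/936 = 1/6 ✓
b·c³: 10468768/978909693·12167/512 + (-47455031/85122582)·(-64/2197) + 8447517/28374194·1 = 1676399355/2950916176 ≠ 1/4 ⇒ order 3.
b·(c∘Ac): (-47455031/85122582)·(-23/26) + 8447517/28374194·5563/936 = 1540798093/680980656 ≠ 1/8
b·Ac²: (-47455031/85122582)·529/64 + 8447517/28374194·1504457/97344 = -59793577/8852748528 ≠ 1/12
b·A²c: 8447517/28374194·(-115/24) = -323821485/226993552 ≠ 1/24

3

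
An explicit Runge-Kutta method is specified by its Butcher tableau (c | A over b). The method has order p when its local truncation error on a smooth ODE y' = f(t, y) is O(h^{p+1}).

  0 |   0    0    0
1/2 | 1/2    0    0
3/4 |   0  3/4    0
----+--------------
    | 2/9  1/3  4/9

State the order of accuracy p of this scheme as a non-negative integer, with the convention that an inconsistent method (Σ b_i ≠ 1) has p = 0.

3

b = (2/9, 1/3, 4/9)
c = (0, 1/2, 3/4)
Ac = (0, 0, 3/8)
Σ b_i: 2/9·1 + 1/3·1 + 4/9·1 = 1 ✓
b·c: 1/3·1/2 + 4/9·3/4 = 1/2 ✓
b·c²: 1/3·1/4 + 4/9·9/16 = 1/3 ✓
b·Ac: 4/9·3/8 = 1/6 ✓; 3 stages ⇒ order 3.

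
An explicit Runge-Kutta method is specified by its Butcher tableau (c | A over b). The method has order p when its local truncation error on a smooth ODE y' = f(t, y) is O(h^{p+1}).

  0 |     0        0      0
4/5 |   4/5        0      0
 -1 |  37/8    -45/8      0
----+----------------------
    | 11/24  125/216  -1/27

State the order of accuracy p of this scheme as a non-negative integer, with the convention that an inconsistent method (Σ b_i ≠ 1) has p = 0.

b = (11/24, 125/216, -1/27)
c = (0, 4/5, -1)
Ac = (0, 0, -9/2)
Σ b_i: 11/24·1 + 125/216·1 + (-1/27)·1 = 1 ✓
b·c: 125/216·4/5 + (-1/27)·(-1) = 1/2 ✓
b·c²: 125/216·16/25 + (-1/27)·1 = 1/3 ✓
b·Ac: (-1/27)·(-9/2) = 1/6 ✓; 3 stages ⇒ order 3.

3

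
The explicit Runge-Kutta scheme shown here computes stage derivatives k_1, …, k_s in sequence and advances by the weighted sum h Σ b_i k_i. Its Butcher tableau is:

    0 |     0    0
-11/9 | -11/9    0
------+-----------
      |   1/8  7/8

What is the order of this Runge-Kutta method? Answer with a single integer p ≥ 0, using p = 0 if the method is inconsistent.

b = (1/8, 7/8)
c = (0, -11/9)
Σ b_i: 1/8·1 + 7/8·1 = 1 ✓
b·c: 7/8·(-11/9) = -77/72 ≠ 1/2 ⇒ order 1.

1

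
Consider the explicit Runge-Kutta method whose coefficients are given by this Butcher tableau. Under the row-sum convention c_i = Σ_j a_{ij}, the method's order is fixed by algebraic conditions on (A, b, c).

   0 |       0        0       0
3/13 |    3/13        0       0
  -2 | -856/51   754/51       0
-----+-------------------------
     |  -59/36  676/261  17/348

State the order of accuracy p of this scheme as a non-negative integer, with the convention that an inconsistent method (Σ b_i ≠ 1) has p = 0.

b = (-59/36, 676/261, 17/348)
c = (0, 3/13, -2)
Ac = (0, 0, 58/17)
Σ b_i: (-59/36)·1 + 676/261·1 + 17/348·1 = 1 ✓
b·c: 676/261·3/13 + 17/348·(-2) = 1/2 ✓
b·c²: 676/261·9/169 + 17/348·4 = 1/3 ✓
b·Ac: 17/348·58/17 = 1/6 ✓; 3 stages ⇒ order 3.

3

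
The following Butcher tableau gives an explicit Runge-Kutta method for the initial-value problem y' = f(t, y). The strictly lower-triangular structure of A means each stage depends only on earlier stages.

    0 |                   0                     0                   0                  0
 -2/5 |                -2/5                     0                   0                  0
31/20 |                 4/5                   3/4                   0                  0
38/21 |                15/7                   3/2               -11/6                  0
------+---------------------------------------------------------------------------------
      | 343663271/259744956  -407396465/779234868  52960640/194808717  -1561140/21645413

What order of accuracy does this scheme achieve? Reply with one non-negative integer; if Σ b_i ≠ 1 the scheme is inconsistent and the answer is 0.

3

b = (343663271/259744956, -407396465/779234868, 52960640/194808717, -1561140/21645413)
c = (0, -2/5, 31/20, 38/21)
Ac = (0, 0, -3/10, -413/120)
Σ b_i: 343663271/259744956·1 + (-407396465/779234868)·1 + 52960640/194808717·1 + (-1561140/21645413)·1 = 1 ✓
b·c: (-407396465/779234868)·(-2/5) + 52960640/194808717·31/20 + (-1561140/21645413)·38/21 = 1/2 ✓
b·c²: (-407396465/779234868)·4/25 + 52960640/194808717·961/400 + (-1561140/21645413)·1444/441 = 1/3 ✓
b·Ac: 52960640/194808717·(-3/10) + (-1561140/21645413)·(-413/120) = 1/6 ✓
b·c³: (-407396465/779234868)·(-8/125) + 52960640/194808717·29791/8000 + (-1561140/21645413)·54872/9261 = 7028494892/11363841825 ≠ 1/4 ⇒ order 3.
b·(c∘Ac): 52960640/194808717·(-93/200) + (-1561140/21645413)·(-1121/180) = 104791999/324681195 ≠ 1/8
b·Ac²: 52960640/194808717·3/25 + (-1561140/21645413)·(-1999/480) = 864916739/2597449560 ≠ 1/12
b·A²c: (-1561140/21645413)·11/20 = -858627/21645413 ≠ 1/24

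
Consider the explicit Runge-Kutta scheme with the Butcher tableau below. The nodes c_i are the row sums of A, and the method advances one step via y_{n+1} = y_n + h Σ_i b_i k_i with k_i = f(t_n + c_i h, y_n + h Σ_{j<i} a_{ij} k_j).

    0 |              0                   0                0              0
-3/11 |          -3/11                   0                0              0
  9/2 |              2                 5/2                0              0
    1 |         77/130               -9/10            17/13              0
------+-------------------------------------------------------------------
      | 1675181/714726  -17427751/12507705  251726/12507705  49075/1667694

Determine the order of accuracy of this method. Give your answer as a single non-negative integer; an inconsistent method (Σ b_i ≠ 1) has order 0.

b = (1675181/714726, -17427751/12507705, 251726/12507705, 49075/1667694)
c = (0, -3/11, 9/2, 1)
Ac = (0, 0, -15/22, 4383/715)
Σ b_i: 1675181/714726·1 + (-17427751/12507705)·1 + 251726/12507705·1 + 49075/1667694·1 = 1 ✓
b·c: (-17427751/12507705)·(-3/11) + 251726/12507705·9/2 + 49075/1667694·1 = 1/2 ✓
b·c²: (-17427751/12507705)·9/121 + 251726/12507705·81/4 + 49075/1667694·1 = 1/3 ✓
b·Ac: 251726/12507705·(-15/22) + 49075/1667694·4383/715 = 1/6 ✓
b·c³: (-17427751/12507705)·(-27/1331) + 251726/12507705·729/8 + 49075/1667694·1 = 9914719/5241324 ≠ 1/4 ⇒ order 3.
b·(c∘Ac): 251726/12507705·(-135/44) + 49075/1667694·4383/715 = 51819/436777 ≠ 1/8
b·Ac²: 251726/12507705·45/242 + 49075/1667694·830979/31460 = 2729047/3494216 ≠ 1/12
b·A²c: 49075/1667694·(-255/286) = -320875/12229756 ≠ 1/24

3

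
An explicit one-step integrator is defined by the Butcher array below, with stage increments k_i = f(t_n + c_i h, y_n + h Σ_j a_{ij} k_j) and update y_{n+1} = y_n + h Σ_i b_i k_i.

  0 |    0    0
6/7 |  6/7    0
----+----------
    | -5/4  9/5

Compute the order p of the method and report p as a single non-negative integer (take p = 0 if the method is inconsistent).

0

b = (-5/4, 9/5)
c = (0, 6/7)
Σ b_i: (-5/4)·1 + 9/5·1 = 11/20 ≠ 1 ⇒ order 0.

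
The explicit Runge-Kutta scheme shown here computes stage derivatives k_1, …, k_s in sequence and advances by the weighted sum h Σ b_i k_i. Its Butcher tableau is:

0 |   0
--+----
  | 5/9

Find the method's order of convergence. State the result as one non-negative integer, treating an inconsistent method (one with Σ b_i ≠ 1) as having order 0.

b = (5/9)
c = (0)
Σ b_i: 5/9·1 = 5/9 ≠ 1 ⇒ order 0.

0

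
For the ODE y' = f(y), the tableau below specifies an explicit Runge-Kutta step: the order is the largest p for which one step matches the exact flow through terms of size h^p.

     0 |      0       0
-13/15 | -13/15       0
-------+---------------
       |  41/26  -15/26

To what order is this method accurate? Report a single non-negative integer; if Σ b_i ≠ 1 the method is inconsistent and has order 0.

2

b = (41/26, -15/26)
c = (0, -13/15)
Σ b_i: 41/26·1 + (-15/26)·1 = 1 ✓
b·c: (-15/26)·(-13/15) = 1/2 ✓; 2 stages ⇒ order 2.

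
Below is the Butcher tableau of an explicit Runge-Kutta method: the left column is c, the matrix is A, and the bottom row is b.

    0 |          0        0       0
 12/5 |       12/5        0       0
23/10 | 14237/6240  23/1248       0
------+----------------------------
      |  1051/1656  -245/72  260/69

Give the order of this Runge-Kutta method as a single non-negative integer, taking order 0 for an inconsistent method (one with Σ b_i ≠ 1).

3

b = (1051/1656, -245/72, 260/69)
c = (0, 12/5, 23/10)
Ac = (0, 0, 23/520)
Σ b_i: 1051/1656·1 + (-245/72)·1 + 260/69·1 = 1 ✓
b·c: (-245/72)·12/5 + 260/69·23/10 = 1/2 ✓
b·c²: (-245/72)·144/25 + 260/69·529/100 = 1/3 ✓
b·Ac: 260/69·23/520 = 1/6 ✓; 3 stages ⇒ order 3.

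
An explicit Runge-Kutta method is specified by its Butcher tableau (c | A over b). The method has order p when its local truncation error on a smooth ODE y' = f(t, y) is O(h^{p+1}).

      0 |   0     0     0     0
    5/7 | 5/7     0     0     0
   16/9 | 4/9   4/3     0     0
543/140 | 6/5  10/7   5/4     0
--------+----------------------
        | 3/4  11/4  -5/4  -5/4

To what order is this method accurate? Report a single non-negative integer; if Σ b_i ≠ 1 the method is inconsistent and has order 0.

b = (3/4, 11/4, -5/4, -5/4)
c = (0, 5/7, 16/9, 543/140)
Ac = (0, 0, 20/21, 1430/441)
Σ b_i: 3/4·1 + 11/4·1 + (-5/4)·1 + (-5/4)·1 = 1 ✓
b·c: 11/4·5/7 + (-5/4)·16/9 + (-5/4)·543/140 = -5147/1008 ≠ 1/2 ⇒ order 1.

1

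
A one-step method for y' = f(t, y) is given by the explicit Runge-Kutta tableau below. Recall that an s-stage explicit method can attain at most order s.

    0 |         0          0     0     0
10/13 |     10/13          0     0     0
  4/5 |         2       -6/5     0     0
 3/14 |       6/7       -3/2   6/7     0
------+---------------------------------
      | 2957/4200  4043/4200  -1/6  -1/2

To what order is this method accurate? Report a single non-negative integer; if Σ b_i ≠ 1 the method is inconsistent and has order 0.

2

b = (2957/4200, 4043/4200, -1/6, -1/2)
c = (0, 10/13, 4/5, 3/14)
Ac = (0, 0, -12/13, -213/455)
Σ b_i: 2957/4200·1 + 4043/4200·1 + (-1/6)·1 + (-1/2)·1 = 1 ✓
b·c: 4043/4200·10/13 + (-1/6)·4/5 + (-1/2)·3/14 = 1/2 ✓
b·c²: 4043/4200·100/169 + (-1/6)·16/25 + (-1/2)·9/196 = 168157/382200 ≠ 1/3 ⇒ order 2.
b·Ac: (-1/6)·(-12/13) + (-1/2)·(-213/455) = 353/910 ≠ 1/6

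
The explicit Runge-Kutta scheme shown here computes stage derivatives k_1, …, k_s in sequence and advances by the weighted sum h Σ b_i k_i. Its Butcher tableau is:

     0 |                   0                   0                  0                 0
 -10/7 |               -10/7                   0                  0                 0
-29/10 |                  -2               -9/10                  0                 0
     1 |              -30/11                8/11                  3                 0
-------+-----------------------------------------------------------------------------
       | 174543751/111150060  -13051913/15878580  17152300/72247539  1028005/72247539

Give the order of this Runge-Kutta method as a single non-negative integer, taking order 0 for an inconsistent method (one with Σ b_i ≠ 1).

b = (174543751/111150060, -13051913/15878580, 17152300/72247539, 1028005/72247539)
c = (0, -10/7, -29/10, 1)
Ac = (0, 0, 9/7, -7499/770)
Σ b_i: 174543751/111150060·1 + (-13051913/15878580)·1 + 17152300/72247539·1 + 1028005/72247539·1 = 1 ✓
b·c: (-13051913/15878580)·(-10/7) + 17152300/72247539·(-29/10) + 1028005/72247539·1 = 1/2 ✓
b·c²: (-13051913/15878580)·100/49 + 17152300/72247539·841/100 + 1028005/72247539·1 = 1/3 ✓
b·Ac: 17152300/72247539·9/7 + 1028005/72247539·(-7499/770) = 1/6 ✓
b·c³: (-13051913/15878580)·(-1000/343) + 17152300/72247539·(-24389/1000) + 1028005/72247539·1 = -438239161/129675070 ≠ 1/4 ⇒ order 3.
b·(c∘Ac): 17152300/72247539·(-261/70) + 1028005/72247539·(-7499/770) = -79654913/77805042 ≠ 1/8
b·Ac²: 17152300/72247539·(-90/49) + 1028005/72247539·1439897/53900 = -565860739/10114655460 ≠ 1/12
b·A²c: 1028005/72247539·27/7 = 9252045/168577591 ≠ 1/24

3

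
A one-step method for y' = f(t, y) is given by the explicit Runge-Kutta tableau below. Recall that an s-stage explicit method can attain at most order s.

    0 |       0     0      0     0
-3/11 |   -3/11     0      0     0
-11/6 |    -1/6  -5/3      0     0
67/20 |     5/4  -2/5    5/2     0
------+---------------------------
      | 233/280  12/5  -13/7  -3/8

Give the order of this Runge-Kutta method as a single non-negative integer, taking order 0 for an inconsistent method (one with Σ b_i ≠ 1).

b = (233/280, 12/5, -13/7, -3/8)
c = (0, -3/11, -11/6, 67/20)
Ac = (0, 0, 5/11, -2953/660)
Σ b_i: 233/280·1 + 12/5·1 + (-13/7)·1 + (-3/8)·1 = 1 ✓
b·c: 12/5·(-3/11) + (-13/7)·(-11/6) + (-3/8)·67/20 = 55217/36960 ≠ 1/2 ⇒ order 1.

1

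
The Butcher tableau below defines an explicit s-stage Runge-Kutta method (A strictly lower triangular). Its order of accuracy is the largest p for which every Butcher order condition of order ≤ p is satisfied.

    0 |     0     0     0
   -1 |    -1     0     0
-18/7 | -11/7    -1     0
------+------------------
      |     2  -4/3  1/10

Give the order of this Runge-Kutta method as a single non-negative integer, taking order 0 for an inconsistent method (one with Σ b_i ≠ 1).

b = (2, -4/3, 1/10)
c = (0, -1, -18/7)
Ac = (0, 0, 1)
Σ b_i: 2·1 + (-4/3)·1 + 1/10·1 = 23/30 ≠ 1 ⇒ order 0.

0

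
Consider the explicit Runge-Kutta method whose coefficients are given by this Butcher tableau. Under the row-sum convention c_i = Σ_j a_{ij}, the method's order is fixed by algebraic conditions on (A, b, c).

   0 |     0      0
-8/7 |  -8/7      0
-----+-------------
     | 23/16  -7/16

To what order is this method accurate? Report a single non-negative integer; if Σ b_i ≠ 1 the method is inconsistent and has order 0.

b = (23/16, -7/16)
c = (0, -8/7)
Σ b_i: 23/16·1 + (-7/16)·1 = 1 ✓
b·c: (-7/16)·(-8/7) = 1/2 ✓; 2 stages ⇒ order 2.

2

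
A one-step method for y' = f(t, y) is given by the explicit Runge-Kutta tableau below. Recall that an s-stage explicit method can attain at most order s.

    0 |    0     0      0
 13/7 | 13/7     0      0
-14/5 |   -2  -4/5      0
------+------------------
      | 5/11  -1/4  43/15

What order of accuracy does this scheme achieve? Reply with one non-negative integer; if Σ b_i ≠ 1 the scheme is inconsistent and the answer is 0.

b = (5/11, -1/4, 43/15)
c = (0, 13/7, -14/5)
Ac = (0, 0, -52/35)
Σ b_i: 5/11·1 + (-1/4)·1 + 43/15·1 = 2027/660 ≠ 1 ⇒ order 0.

0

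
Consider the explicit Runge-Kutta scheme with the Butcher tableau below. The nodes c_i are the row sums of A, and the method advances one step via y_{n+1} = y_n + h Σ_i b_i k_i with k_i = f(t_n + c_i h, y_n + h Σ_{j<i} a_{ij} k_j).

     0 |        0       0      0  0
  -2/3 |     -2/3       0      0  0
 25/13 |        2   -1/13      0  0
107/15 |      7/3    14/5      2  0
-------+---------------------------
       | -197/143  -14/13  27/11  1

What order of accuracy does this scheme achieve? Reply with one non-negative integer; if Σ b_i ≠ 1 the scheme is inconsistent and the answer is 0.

b = (-197/143, -14/13, 27/11, 1)
c = (0, -2/3, 25/13, 107/15)
Ac = (0, 0, 2/39, 386/195)
Σ b_i: (-197/143)·1 + (-14/13)·1 + 27/11·1 + 1·1 = 1 ✓
b·c: (-14/13)·(-2/3) + 27/11·25/13 + 1·107/15 = 26966/2145 ≠ 1/2 ⇒ order 1.

1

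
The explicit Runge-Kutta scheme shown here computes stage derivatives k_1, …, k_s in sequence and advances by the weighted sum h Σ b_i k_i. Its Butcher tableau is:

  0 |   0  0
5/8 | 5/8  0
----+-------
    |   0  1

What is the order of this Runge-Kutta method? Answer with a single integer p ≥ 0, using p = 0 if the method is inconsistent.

b = (0, 1)
c = (0, 5/8)
Σ b_i: 1·1 = 1 ✓
b·c: 1·5/8 = 5/8 ≠ 1/2 ⇒ order 1.

1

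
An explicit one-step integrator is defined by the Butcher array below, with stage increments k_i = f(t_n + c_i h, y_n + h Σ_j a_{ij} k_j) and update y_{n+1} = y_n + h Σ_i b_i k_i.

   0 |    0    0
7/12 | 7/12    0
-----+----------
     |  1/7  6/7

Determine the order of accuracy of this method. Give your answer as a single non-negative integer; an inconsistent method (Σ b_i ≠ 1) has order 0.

2

b = (1/7, 6/7)
c = (0, 7/12)
Σ b_i: 1/7·1 + 6/7·1 = 1 ✓
b·c: 6/7·7/12 = 1/2 ✓; 2 stages ⇒ order 2.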